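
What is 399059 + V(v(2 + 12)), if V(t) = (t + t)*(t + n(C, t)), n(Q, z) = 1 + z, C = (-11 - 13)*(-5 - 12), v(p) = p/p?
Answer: 399065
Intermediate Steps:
v(p) = 1
C = 408 (C = -24*(-17) = 408)
V(t) = 2*t*(1 + 2*t) (V(t) = (t + t)*(t + (1 + t)) = (2*t)*(1 + 2*t) = 2*t*(1 + 2*t))
399059 + V(v(2 + 12)) = 399059 + 2*1*(1 + 2*1) = 399059 + 2*1*(1 + 2) = 399059 + 2*1*3 = 399059 + 6 = 399065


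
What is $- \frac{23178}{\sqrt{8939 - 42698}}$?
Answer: $\frac{7726 i \sqrt{31}}{341} \approx 126.15 i$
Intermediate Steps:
$- \frac{23178}{\sqrt{8939 - 42698}} = - \frac{23178}{\sqrt{-33759}} = - \frac{23178}{33 i \sqrt{31}} = - 23178 \left(- \frac{i \sqrt{31}}{1023}\right) = \frac{7726 i \sqrt{31}}{341}$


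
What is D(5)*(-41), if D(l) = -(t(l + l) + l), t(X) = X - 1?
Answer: 574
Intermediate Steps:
t(X) = -1 + X
D(l) = 1 - 3*l (D(l) = -((-1 + (l + l)) + l) = -((-1 + 2*l) + l) = -(-1 + 3*l) = 1 - 3*l)
D(5)*(-41) = (1 - 3*5)*(-41) = (1 - 15)*(-41) = -14*(-41) = 574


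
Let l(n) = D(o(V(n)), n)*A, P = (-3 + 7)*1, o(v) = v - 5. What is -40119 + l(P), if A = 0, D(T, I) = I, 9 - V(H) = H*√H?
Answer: -40119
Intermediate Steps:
V(H) = 9 - H^(3/2) (V(H) = 9 - H*√H = 9 - H^(3/2))
o(v) = -5 + v
P = 4 (P = 4*1 = 4)
l(n) = 0 (l(n) = n*0 = 0)
-40119 + l(P) = -40119 + 0 = -40119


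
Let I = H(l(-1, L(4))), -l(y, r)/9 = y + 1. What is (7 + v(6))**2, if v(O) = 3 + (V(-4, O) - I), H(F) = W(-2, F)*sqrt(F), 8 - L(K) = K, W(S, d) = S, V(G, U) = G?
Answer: 36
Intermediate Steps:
L(K) = 8 - K
l(y, r) = -9 - 9*y (l(y, r) = -9*(y + 1) = -9*(1 + y) = -9 - 9*y)
H(F) = -2*sqrt(F)
I = 0 (I = -2*sqrt(-9 - 9*(-1)) = -2*sqrt(-9 + 9) = -2*sqrt(0) = -2*0 = 0)
v(O) = -1 (v(O) = 3 + (-4 - 1*0) = 3 + (-4 + 0) = 3 - 4 = -1)
(7 + v(6))**2 = (7 - 1)**2 = 6**2 = 36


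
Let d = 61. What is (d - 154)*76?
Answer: -7068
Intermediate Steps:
(d - 154)*76 = (61 - 154)*76 = -93*76 = -7068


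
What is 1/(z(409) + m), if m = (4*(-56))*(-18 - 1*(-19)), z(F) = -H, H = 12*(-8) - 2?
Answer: -1/126 ≈ -0.0079365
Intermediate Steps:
H = -98 (H = -96 - 2 = -98)
z(F) = 98 (z(F) = -1*(-98) = 98)
m = -224 (m = -224*(-18 + 19) = -224*1 = -224)
1/(z(409) + m) = 1/(98 - 224) = 1/(-126) = -1/126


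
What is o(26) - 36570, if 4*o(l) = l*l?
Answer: -36401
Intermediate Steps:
o(l) = l**2/4 (o(l) = (l*l)/4 = l**2/4)
o(26) - 36570 = (1/4)*26**2 - 36570 = (1/4)*676 - 36570 = 169 - 36570 = -36401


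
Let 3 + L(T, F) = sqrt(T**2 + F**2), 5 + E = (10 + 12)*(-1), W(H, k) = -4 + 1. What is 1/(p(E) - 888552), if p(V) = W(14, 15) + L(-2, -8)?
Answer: -444279/394767659648 - sqrt(17)/394767659648 ≈ -1.1254e-6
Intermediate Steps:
W(H, k) = -3
E = -27 (E = -5 + (10 + 12)*(-1) = -5 + 22*(-1) = -5 - 22 = -27)
L(T, F) = -3 + sqrt(F**2 + T**2) (L(T, F) = -3 + sqrt(T**2 + F**2) = -3 + sqrt(F**2 + T**2))
p(V) = -6 + 2*sqrt(17) (p(V) = -3 + (-3 + sqrt((-8)**2 + (-2)**2)) = -3 + (-3 + sqrt(64 + 4)) = -3 + (-3 + sqrt(68)) = -3 + (-3 + 2*sqrt(17)) = -6 + 2*sqrt(17))
1/(p(E) - 888552) = 1/((-6 + 2*sqrt(17)) - 888552) = 1/(-888558 + 2*sqrt(17))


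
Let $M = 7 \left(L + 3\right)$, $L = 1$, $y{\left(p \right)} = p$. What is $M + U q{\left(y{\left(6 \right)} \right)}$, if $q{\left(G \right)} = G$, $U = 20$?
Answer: $148$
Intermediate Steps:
$M = 28$ ($M = 7 \left(1 + 3\right) = 7 \cdot 4 = 28$)
$M + U q{\left(y{\left(6 \right)} \right)} = 28 + 20 \cdot 6 = 28 + 120 = 148$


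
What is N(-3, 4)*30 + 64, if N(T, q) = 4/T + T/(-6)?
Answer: 39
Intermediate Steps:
N(T, q) = 4/T - T/6 (N(T, q) = 4/T + T*(-1/6) = 4/T - T/6)
N(-3, 4)*30 + 64 = (4/(-3) - 1/6*(-3))*30 + 64 = (4*(-1/3) + 1/2)*30 + 64 = (-4/3 + 1/2)*30 + 64 = -5/6*30 + 64 = -25 + 64 = 39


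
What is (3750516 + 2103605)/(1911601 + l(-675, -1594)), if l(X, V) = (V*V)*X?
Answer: -5854121/1713152699 ≈ -0.0034172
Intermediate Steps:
l(X, V) = X*V² (l(X, V) = V²*X = X*V²)
(3750516 + 2103605)/(1911601 + l(-675, -1594)) = (3750516 + 2103605)/(1911601 - 675*(-1594)²) = 5854121/(1911601 - 675*2540836) = 5854121/(1911601 - 1715064300) = 5854121/(-1713152699) = 5854121*(-1/1713152699) = -5854121/1713152699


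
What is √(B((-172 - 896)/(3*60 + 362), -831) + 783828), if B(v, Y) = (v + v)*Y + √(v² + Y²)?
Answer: √(57805626816 + 813*√5635086173)/271 ≈ 887.66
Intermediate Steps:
B(v, Y) = √(Y² + v²) + 2*Y*v (B(v, Y) = (2*v)*Y + √(Y² + v²) = 2*Y*v + √(Y² + v²) = √(Y² + v²) + 2*Y*v)
√(B((-172 - 896)/(3*60 + 362), -831) + 783828) = √((√((-831)² + ((-172 - 896)/(3*60 + 362))²) + 2*(-831)*((-172 - 896)/(3*60 + 362))) + 783828) = √((√(690561 + (-1068/(180 + 362))²) + 2*(-831)*(-1068/(180 + 362))) + 783828) = √((√(690561 + (-1068/542)²) + 2*(-831)*(-1068/542)) + 783828) = √((√(690561 + (-1068*1/542)²) + 2*(-831)*(-1068*1/542)) + 783828) = √((√(690561 + (-534/271)²) + 2*(-831)*(-534/271)) + 783828) = √((√(690561 + 285156/73441) + 887508/271) + 783828) = √((√(50715775557/73441) + 887508/271) + 783828) = √((3*√5635086173/271 + 887508/271) + 783828) = √((887508/271 + 3*√5635086173/271) + 783828) = √(213304896/271 + 3*√5635086173/271)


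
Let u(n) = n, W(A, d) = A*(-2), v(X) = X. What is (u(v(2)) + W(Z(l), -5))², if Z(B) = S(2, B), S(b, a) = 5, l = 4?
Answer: 64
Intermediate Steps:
Z(B) = 5
W(A, d) = -2*A
(u(v(2)) + W(Z(l), -5))² = (2 - 2*5)² = (2 - 10)² = (-8)² = 64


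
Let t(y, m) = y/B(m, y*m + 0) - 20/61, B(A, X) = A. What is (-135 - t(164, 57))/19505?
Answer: -478259/67818885 ≈ -0.0070520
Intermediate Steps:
t(y, m) = -20/61 + y/m (t(y, m) = y/m - 20/61 = -20/61 + y/m)
(-135 - t(164, 57))/19505 = (-135 - (-20/61 + 164/57))/19505 = (-135 - (-20/61 + 164*(1/57)))*(1/19505) = (-135 - (-20/61 + 164/57))*(1/19505) = (-135 - 1*8864/3477)*(1/19505) = (-135 - 8864/3477)*(1/19505) = -478259/3477*1/19505 = -478259/67818885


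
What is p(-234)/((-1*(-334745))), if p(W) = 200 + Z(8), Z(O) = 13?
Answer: 213/334745 ≈ 0.00063631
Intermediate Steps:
p(W) = 213 (p(W) = 200 + 13 = 213)
p(-234)/((-1*(-334745))) = 213/((-1*(-334745))) = 213/334745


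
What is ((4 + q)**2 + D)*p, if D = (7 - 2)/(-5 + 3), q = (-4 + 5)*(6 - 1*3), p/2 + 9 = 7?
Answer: -186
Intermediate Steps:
p = -4 (p = -18 + 2*7 = -18 + 14 = -4)
q = 3 (q = 1*(6 - 3) = 1*3 = 3)
D = -5/2 (D = 5/(-2) = 5*(-1/2) = -5/2 ≈ -2.5000)
((4 + q)**2 + D)*p = ((4 + 3)**2 - 5/2)*(-4) = (7**2 - 5/2)*(-4) = (49 - 5/2)*(-4) = (93/2)*(-4) = -186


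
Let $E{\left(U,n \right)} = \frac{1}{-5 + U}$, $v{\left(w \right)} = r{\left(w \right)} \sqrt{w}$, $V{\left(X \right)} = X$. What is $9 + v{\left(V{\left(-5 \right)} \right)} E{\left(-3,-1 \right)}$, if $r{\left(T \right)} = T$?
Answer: $9 + \frac{5 i \sqrt{5}}{8} \approx 9.0 + 1.3975 i$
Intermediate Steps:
$v{\left(w \right)} = w^{\frac{3}{2}}$ ($v{\left(w \right)} = w \sqrt{w} = w^{\frac{3}{2}}$)
$9 + v{\left(V{\left(-5 \right)} \right)} E{\left(-3,-1 \right)} = 9 + \frac{\left(-5\right)^{\frac{3}{2}}}{-5 - 3} = 9 + \frac{\left(-5\right) i \sqrt{5}}{-8} = 9 + - 5 i \sqrt{5} \left(- \frac{1}{8}\right) = 9 + \frac{5 i \sqrt{5}}{8}$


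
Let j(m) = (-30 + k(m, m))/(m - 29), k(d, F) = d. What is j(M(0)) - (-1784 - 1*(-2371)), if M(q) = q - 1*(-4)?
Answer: -14649/25 ≈ -585.96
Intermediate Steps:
M(q) = 4 + q (M(q) = q + 4 = 4 + q)
j(m) = (-30 + m)/(-29 + m) (j(m) = (-30 + m)/(m - 29) = (-30 + m)/(-29 + m))
j(M(0)) - (-1784 - 1*(-2371)) = (-30 + (4 + 0))/(-29 + (4 + 0)) - (-1784 - 1*(-2371)) = (-30 + 4)/(-29 + 4) - (-1784 + 2371) = -26/(-25) - 1*587 = -1/25*(-26) - 587 = 26/25 - 587 = -14649/25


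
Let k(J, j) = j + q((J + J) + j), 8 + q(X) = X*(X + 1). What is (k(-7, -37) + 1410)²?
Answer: 15327225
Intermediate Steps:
q(X) = -8 + X*(1 + X) (q(X) = -8 + X*(X + 1) = -8 + X*(1 + X))
k(J, j) = -8 + (j + 2*J)² + 2*J + 2*j (k(J, j) = j + (-8 + ((J + J) + j) + ((J + J) + j)²) = j + (-8 + (2*J + j) + (2*J + j)²) = j + (-8 + (j + 2*J) + (j + 2*J)²) = j + (-8 + j + (j + 2*J)² + 2*J) = -8 + (j + 2*J)² + 2*J + 2*j)
(k(-7, -37) + 1410)² = ((-8 + (-37 + 2*(-7))² + 2*(-7) + 2*(-37)) + 1410)² = ((-8 + (-37 - 14)² - 14 - 74) + 1410)² = ((-8 + (-51)² - 14 - 74) + 1410)² = ((-8 + 2601 - 14 - 74) + 1410)² = (2505 + 1410)² = 3915² = 15327225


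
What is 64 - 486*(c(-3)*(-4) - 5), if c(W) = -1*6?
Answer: -9170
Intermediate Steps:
c(W) = -6
64 - 486*(c(-3)*(-4) - 5) = 64 - 486*(-6*(-4) - 5) = 64 - 486*(24 - 5) = 64 - 486*19 = 64 - 9234 = -9170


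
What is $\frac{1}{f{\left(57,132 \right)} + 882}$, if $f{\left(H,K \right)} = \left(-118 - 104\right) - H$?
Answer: $\frac{1}{603} \approx 0.0016584$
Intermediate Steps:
$f{\left(H,K \right)} = -222 - H$ ($f{\left(H,K \right)} = \left(-118 - 104\right) - H = -222 - H$)
$\frac{1}{f{\left(57,132 \right)} + 882} = \frac{1}{\left(-222 - 57\right) + 882} = \frac{1}{-279 + 882} = \frac{1}{603}$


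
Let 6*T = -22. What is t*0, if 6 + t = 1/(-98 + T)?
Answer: 0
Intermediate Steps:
T = -11/3 (T = (⅙)*(-22) = -11/3 ≈ -3.6667)
t = -1833/305 (t = -6 + 1/(-98 - 11/3) = -6 + 1/(-305/3) = -6 - 3/305 = -1833/305 ≈ -6.0098)
t*0 = -1833/305*0 = 0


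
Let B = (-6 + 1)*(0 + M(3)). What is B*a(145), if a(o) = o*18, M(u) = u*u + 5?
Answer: -182700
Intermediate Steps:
M(u) = 5 + u² (M(u) = u² + 5 = 5 + u²)
a(o) = 18*o
B = -70 (B = (-6 + 1)*(0 + (5 + 3²)) = -5*(0 + (5 + 9)) = -5*(0 + 14) = -5*14 = -70)
B*a(145) = -1260*145 = -70*2610 = -182700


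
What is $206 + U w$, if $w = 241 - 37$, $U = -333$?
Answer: $-67726$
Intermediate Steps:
$w = 204$
$206 + U w = 206 - 67932 = -67726$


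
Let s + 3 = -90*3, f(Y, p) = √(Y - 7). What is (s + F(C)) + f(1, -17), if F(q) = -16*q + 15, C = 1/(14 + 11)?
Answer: -6466/25 + I*√6 ≈ -258.64 + 2.4495*I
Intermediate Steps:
f(Y, p) = √(-7 + Y)
C = 1/25 ≈ 0.040000
s = -273 (s = -3 - 90*3 = -3 - 270 = -273)
F(q) = 15 - 16*q
(s + F(C)) + f(1, -17) = (-273 + (15 - 16*1/25)) + √(-7 + 1) = (-273 + (15 - 16/25)) + √(-6) = (-273 + 359/25) + I*√6 = -6466/25 + I*√6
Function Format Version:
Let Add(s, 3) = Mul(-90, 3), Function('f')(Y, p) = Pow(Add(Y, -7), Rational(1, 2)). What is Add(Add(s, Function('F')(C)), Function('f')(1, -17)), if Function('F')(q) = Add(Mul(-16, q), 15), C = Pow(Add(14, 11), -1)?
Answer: Add(Rational(-6466, 25), Mul(I, Pow(6, Rational(1, 2)))) ≈ Add(-258.64, Mul(2.4495, I))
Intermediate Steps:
Function('f')(Y, p) = Pow(Add(-7, Y), Rational(1, 2))
C = Rational(1, 25) (C = Pow(25, -1) = Rational(1, 25) ≈ 0.040000)
s = -273 (s = Add(-3, Mul(-90, 3)) = Add(-3, -270) = -273)
Function('F')(q) = Add(15, Mul(-16, q))
Add(Add(s, Function('F')(C)), Function('f')(1, -17)) = Add(Add(-273, Add(15, Mul(-16, Rational(1, 25)))), Pow(Add(-7, 1), Rational(1, 2))) = Add(Add(-273, Add(15, Rational(-16, 25))), Pow(-6, Rational(1, 2))) = Add(Add(-273, Rational(359, 25)), Mul(I, Pow(6, Rational(1, 2)))) = Add(Rational(-6466, 25), Mul(I, Pow(6, Rational(1, 2))))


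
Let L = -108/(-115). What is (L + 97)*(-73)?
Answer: -822199/115 ≈ -7149.6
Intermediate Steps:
L = 108/115 (L = -108*(-1/115) = 108/115 ≈ 0.93913)
(L + 97)*(-73) = (108/115 + 97)*(-73) = (11263/115)*(-73) = -822199/115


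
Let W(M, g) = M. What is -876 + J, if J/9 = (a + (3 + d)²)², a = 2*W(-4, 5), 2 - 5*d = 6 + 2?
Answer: -420051/625 ≈ -672.08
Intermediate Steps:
d = -6/5 (d = ⅖ - (6 + 2)/5 = ⅖ - ⅕*8 = ⅖ - 8/5 = -6/5 ≈ -1.2000)
a = -8 (a = 2*(-4) = -8)
J = 127449/625 (J = 9*(-8 + (3 - 6/5)²)² = 9*(-8 + (9/5)²)² = 9*(-8 + 81/25)² = 9*(-119/25)² = 9*(14161/625) = 127449/625 ≈ 203.92)
-876 + J = -876 + 127449/625 = -420051/625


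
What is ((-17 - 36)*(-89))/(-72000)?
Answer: -4717/72000 ≈ -0.065514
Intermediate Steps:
((-17 - 36)*(-89))/(-72000) = -53*(-89)*(-1/72000) = 4717*(-1/72000) = -4717/72000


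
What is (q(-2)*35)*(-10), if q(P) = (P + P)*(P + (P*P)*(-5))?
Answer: -30800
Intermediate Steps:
q(P) = 2*P*(P - 5*P²) (q(P) = (2*P)*(P + P²*(-5)) = (2*P)*(P - 5*P²) = 2*P*(P - 5*P²))
(q(-2)*35)*(-10) = (((-2)²*(2 - 10*(-2)))*35)*(-10) = ((4*(2 + 20))*35)*(-10) = ((4*22)*35)*(-10) = (88*35)*(-10) = 3080*(-10) = -30800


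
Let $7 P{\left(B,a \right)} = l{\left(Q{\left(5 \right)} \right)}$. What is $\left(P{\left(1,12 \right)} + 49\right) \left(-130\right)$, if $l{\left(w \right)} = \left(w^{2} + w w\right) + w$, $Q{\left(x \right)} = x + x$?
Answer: $-10270$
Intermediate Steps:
$Q{\left(x \right)} = 2 x$
$l{\left(w \right)} = w + 2 w^{2}$ ($l{\left(w \right)} = \left(w^{2} + w^{2}\right) + w = 2 w^{2} + w = w + 2 w^{2}$)
$P{\left(B,a \right)} = 30$ ($P{\left(B,a \right)} = \frac{2 \cdot 5 \left(1 + 2 \cdot 2 \cdot 5\right)}{7} = \frac{10 \left(1 + 2 \cdot 10\right)}{7} = \frac{10 \left(1 + 20\right)}{7} = \frac{10 \cdot 21}{7} = \frac{1}{7} \cdot 210 = 30$)
$\left(P{\left(1,12 \right)} + 49\right) \left(-130\right) = \left(30 + 49\right) \left(-130\right) = 79 \left(-130\right) = -10270$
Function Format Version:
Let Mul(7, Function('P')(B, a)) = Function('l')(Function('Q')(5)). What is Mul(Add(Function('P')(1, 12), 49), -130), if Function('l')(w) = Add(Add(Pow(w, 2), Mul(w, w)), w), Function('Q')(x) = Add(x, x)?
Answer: -10270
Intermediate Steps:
Function('Q')(x) = Mul(2, x)
Function('l')(w) = Add(w, Mul(2, Pow(w, 2))) (Function('l')(w) = Add(Add(Pow(w, 2), Pow(w, 2)), w) = Add(Mul(2, Pow(w, 2)), w) = Add(w, Mul(2, Pow(w, 2))))
Function('P')(B, a) = 30 (Function('P')(B, a) = Mul(Rational(1, 7), Mul(Mul(2, 5), Add(1, Mul(2, Mul(2, 5))))) = Mul(Rational(1, 7), Mul(10, Add(1, Mul(2, 10)))) = Mul(Rational(1, 7), Mul(10, Add(1, 20))) = Mul(Rational(1, 7), Mul(10, 21)) = Mul(Rational(1, 7), 210) = 30)
Mul(Add(Function('P')(1, 12), 49), -130) = Mul(Add(30, 49), -130) = Mul(79, -130) = -10270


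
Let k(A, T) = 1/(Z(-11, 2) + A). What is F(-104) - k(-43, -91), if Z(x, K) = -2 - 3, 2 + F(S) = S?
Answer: -5087/48 ≈ -105.98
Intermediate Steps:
F(S) = -2 + S
Z(x, K) = -5
k(A, T) = 1/(-5 + A)
F(-104) - k(-43, -91) = (-2 - 104) - 1/(-5 - 43) = -106 - 1/(-48) = -106 - 1*(-1/48) = -106 + 1/48 = -5087/48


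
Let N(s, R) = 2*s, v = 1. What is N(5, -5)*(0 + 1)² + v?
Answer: 11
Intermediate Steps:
N(5, -5)*(0 + 1)² + v = (2*5)*(0 + 1)² + 1 = 10*1² + 1 = 10*1 + 1 = 10 + 1 = 11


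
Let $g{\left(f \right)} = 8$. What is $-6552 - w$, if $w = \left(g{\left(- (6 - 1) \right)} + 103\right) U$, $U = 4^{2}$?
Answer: $-8328$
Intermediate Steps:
$U = 16$
$w = 1776$ ($w = \left(8 + 103\right) 16 = 111 \cdot 16 = 1776$)
$-6552 - w = -6552 - 1776 = -8328$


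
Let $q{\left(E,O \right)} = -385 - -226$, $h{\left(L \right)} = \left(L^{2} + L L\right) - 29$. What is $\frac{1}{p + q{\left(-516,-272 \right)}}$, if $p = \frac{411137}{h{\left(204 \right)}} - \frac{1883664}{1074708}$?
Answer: $- \frac{2483859159}{387013447192} \approx -0.006418$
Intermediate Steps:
$h{\left(L \right)} = -29 + 2 L^{2}$ ($h{\left(L \right)} = \left(L^{2} + L^{2}\right) - 29 = 2 L^{2} - 29 = -29 + 2 L^{2}$)
$q{\left(E,O \right)} = -159$ ($q{\left(E,O \right)} = -385 + 226 = -159$)
$p = \frac{7920159089}{2483859159}$ ($p = \frac{411137}{-29 + 2 \cdot 204^{2}} - \frac{1883664}{1074708} = \frac{411137}{-29 + 2 \cdot 41616} - \frac{52324}{29853} = \frac{411137}{-29 + 83232} - \frac{52324}{29853} = \frac{411137}{83203} - \frac{52324}{29853} = \frac{7920159089}{2483859159} \approx 3.1887$)
$\frac{1}{p + q{\left(-516,-272 \right)}} = \frac{1}{\frac{7920159089}{2483859159} - 159} = \frac{1}{- \frac{387013447192}{2483859159}} = - \frac{2483859159}{387013447192}$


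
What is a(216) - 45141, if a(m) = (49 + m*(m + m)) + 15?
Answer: 48235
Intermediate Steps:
a(m) = 64 + 2*m² (a(m) = (49 + m*(2*m)) + 15 = (49 + 2*m²) + 15 = 64 + 2*m²)
a(216) - 45141 = (64 + 2*216²) - 45141 = (64 + 2*46656) - 45141 = (64 + 93312) - 45141 = 93376 - 45141 = 48235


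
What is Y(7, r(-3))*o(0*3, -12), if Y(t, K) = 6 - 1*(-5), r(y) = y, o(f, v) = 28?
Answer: 308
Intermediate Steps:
Y(t, K) = 11 (Y(t, K) = 6 + 5 = 11)
Y(7, r(-3))*o(0*3, -12) = 11*28 = 308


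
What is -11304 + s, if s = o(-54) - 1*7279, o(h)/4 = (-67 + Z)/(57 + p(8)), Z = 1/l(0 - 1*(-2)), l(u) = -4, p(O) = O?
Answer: -1208164/65 ≈ -18587.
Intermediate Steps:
Z = -¼ (Z = 1/(-4) = -¼ ≈ -0.25000)
o(h) = -269/65 (o(h) = 4*((-67 - ¼)/(57 + 8)) = 4*(-269/4/65) = 4*(-269/4*1/65) = 4*(-269/260) = -269/65)
s = -473404/65 (s = -269/65 - 1*7279 = -269/65 - 7279 = -473404/65 ≈ -7283.1)
-11304 + s = -11304 - 473404/65 = -1208164/65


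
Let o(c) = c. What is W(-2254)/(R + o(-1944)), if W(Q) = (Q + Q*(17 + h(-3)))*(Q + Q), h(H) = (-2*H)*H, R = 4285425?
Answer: 0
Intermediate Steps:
h(H) = -2*H²
W(Q) = 0 (W(Q) = (Q + Q*(17 - 2*(-3)²))*(Q + Q) = (Q + Q*(17 - 2*9))*(2*Q) = (Q + Q*(17 - 18))*(2*Q) = (Q + Q*(-1))*(2*Q) = (Q - Q)*(2*Q) = 0*(2*Q) = 0)
W(-2254)/(R + o(-1944)) = 0/(4285425 - 1944) = 0/4283481 = 0*(1/4283481) = 0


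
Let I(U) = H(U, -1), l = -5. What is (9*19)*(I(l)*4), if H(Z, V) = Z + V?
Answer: -4104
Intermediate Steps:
H(Z, V) = V + Z
I(U) = -1 + U
(9*19)*(I(l)*4) = (9*19)*((-1 - 5)*4) = 171*(-6*4) = 171*(-24) = -4104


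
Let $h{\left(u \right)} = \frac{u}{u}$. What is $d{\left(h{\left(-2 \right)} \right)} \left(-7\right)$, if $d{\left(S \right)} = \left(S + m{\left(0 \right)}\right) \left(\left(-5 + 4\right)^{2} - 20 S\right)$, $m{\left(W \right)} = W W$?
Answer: $133$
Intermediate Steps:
$h{\left(u \right)} = 1$
$m{\left(W \right)} = W^{2}$
$d{\left(S \right)} = S \left(1 - 20 S\right)$ ($d{\left(S \right)} = \left(S + 0^{2}\right) \left(\left(-5 + 4\right)^{2} - 20 S\right) = \left(S + 0\right) \left(\left(-1\right)^{2} - 20 S\right) = S \left(1 - 20 S\right)$)
$d{\left(h{\left(-2 \right)} \right)} \left(-7\right) = 1 \left(1 - 20\right) \left(-7\right) = 1 \left(-19\right) \left(-7\right) = \left(-19\right) \left(-7\right) = 133$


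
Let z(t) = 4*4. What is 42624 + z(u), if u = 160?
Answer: 42640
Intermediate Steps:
z(t) = 16
42624 + z(u) = 42624 + 16 = 42640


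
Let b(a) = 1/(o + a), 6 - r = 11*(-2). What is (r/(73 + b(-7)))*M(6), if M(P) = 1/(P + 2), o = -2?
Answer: 63/1312 ≈ 0.048018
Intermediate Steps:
M(P) = 1/(2 + P)
r = 28 (r = 6 - 11*(-2) = 6 - 1*(-22) = 6 + 22 = 28)
b(a) = 1/(-2 + a)
(r/(73 + b(-7)))*M(6) = (28/(73 + 1/(-2 - 7)))/(2 + 6) = (28/(73 + 1/(-9)))/8 = (28/(73 - ⅑))*(⅛) = (28/(656/9))*(⅛) = (28*(9/656))*(⅛) = (63/164)*(⅛) = 63/1312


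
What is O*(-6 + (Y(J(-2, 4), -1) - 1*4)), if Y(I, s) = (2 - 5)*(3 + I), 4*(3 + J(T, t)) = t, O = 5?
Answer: -65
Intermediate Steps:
J(T, t) = -3 + t/4
Y(I, s) = -9 - 3*I (Y(I, s) = -3*(3 + I) = -9 - 3*I)
O*(-6 + (Y(J(-2, 4), -1) - 1*4)) = 5*(-6 + ((-9 - 3*(-3 + (¼)*4)) - 1*4)) = 5*(-6 + ((-9 - 3*(-3 + 1)) - 4)) = 5*(-6 + ((-9 - 3*(-2)) - 4)) = 5*(-6 + ((-9 + 6) - 4)) = 5*(-6 + (-3 - 4)) = 5*(-6 - 7) = 5*(-13) = -65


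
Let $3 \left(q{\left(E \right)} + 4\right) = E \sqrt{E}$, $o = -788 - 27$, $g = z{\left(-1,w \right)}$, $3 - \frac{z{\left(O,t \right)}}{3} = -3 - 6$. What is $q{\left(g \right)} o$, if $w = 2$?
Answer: $-55420$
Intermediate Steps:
$z{\left(O,t \right)} = 36$ ($z{\left(O,t \right)} = 9 - 3 \left(-3 - 6\right) = 9 - -27 = 9 + 27 = 36$)
$g = 36$
$o = -815$ ($o = -788 - 27 = -815$)
$q{\left(E \right)} = -4 + \frac{E^{\frac{3}{2}}}{3}$ ($q{\left(E \right)} = -4 + \frac{E \sqrt{E}}{3} = -4 + \frac{E^{\frac{3}{2}}}{3}$)
$q{\left(g \right)} o = \left(-4 + \frac{36^{\frac{3}{2}}}{3}\right) \left(-815\right) = \left(-4 + \frac{1}{3} \cdot 216\right) \left(-815\right) = \left(-4 + 72\right) \left(-815\right) = 68 \left(-815\right) = -55420$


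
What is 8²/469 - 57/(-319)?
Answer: 47149/149611 ≈ 0.31514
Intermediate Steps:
8²/469 - 57/(-319) = 64*(1/469) - 57*(-1/319) = 64/469 + 57/319 = 47149/149611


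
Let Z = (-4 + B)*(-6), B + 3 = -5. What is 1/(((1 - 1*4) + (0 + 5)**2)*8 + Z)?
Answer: 1/248 ≈ 0.0040323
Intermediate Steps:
B = -8 (B = -3 - 5 = -8)
Z = 72 (Z = (-4 - 8)*(-6) = -12*(-6) = 72)
1/(((1 - 1*4) + (0 + 5)**2)*8 + Z) = 1/(((1 - 1*4) + (0 + 5)**2)*8 + 72) = 1/(((1 - 4) + 5**2)*8 + 72) = 1/((-3 + 25)*8 + 72) = 1/(22*8 + 72) = 1/(176 + 72) = 1/248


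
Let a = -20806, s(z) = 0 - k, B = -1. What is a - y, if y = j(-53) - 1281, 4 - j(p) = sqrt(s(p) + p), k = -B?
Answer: -19529 + 3*I*sqrt(6) ≈ -19529.0 + 7.3485*I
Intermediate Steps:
k = 1 (k = -1*(-1) = 1)
s(z) = -1 (s(z) = 0 - 1*1 = 0 - 1 = -1)
j(p) = 4 - sqrt(-1 + p)
y = -1277 - 3*I*sqrt(6) (y = (4 - sqrt(-1 - 53)) - 1281 = (4 - sqrt(-54)) - 1281 = (4 - 3*I*sqrt(6)) - 1281 = -1277 - 3*I*sqrt(6) ≈ -1277.0 - 7.3485*I)
a - y = -20806 - (-1277 - 3*I*sqrt(6)) = -20806 + (1277 + 3*I*sqrt(6)) = -19529 + 3*I*sqrt(6)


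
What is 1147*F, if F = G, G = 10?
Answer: 11470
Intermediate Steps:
F = 10
1147*F = 1147*10 = 11470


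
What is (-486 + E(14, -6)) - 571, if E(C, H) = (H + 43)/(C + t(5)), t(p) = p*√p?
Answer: -74529/71 - 185*√5/71 ≈ -1055.5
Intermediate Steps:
t(p) = p^(3/2)
E(C, H) = (43 + H)/(C + 5*√5) (E(C, H) = (H + 43)/(C + 5^(3/2)) = (43 + H)/(C + 5*√5))
(-486 + E(14, -6)) - 571 = (-486 + (43 - 6)/(14 + 5*√5)) - 571 = (-486 + 37/(14 + 5*√5)) - 571 = -1057 + 37/(14 + 5*√5)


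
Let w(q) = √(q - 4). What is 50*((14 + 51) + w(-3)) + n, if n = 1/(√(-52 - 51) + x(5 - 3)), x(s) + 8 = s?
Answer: 451744/139 + 50*I*√7 - I*√103/139 ≈ 3250.0 + 132.21*I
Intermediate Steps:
x(s) = -8 + s
w(q) = √(-4 + q)
n = 1/(-6 + I*√103) (n = 1/(√(-52 - 51) + (-8 + (5 - 3))) = 1/(√(-103) + (-8 + 2)) = 1/(I*√103 - 6) = 1/(-6 + I*√103) ≈ -0.043165 - 0.073014*I)
50*((14 + 51) + w(-3)) + n = 50*((14 + 51) + √(-4 - 3)) + (-6/139 - I*√103/139) = 50*(65 + √(-7)) + (-6/139 - I*√103/139) = 50*(65 + I*√7) + (-6/139 - I*√103/139) = (3250 + 50*I*√7) + (-6/139 - I*√103/139) = 451744/139 + 50*I*√7 - I*√103/139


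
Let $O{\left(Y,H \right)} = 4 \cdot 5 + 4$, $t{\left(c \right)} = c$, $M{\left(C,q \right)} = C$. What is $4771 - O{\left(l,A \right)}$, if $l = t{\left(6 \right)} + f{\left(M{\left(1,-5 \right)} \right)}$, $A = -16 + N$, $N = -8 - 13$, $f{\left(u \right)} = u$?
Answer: $4747$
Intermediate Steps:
$N = -21$ ($N = -8 - 13 = -21$)
$A = -37$ ($A = -16 - 21 = -37$)
$l = 7$ ($l = 6 + 1 = 7$)
$O{\left(Y,H \right)} = 24$ ($O{\left(Y,H \right)} = 20 + 4 = 24$)
$4771 - O{\left(l,A \right)} = 4771 - 24 = 4747$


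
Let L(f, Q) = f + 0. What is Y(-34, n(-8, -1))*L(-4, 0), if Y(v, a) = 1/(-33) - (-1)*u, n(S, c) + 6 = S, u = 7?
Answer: -920/33 ≈ -27.879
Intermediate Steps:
n(S, c) = -6 + S
Y(v, a) = 230/33 (Y(v, a) = 1/(-33) - (-1)*7 = -1/33 - 1*(-7) = -1/33 + 7 = 230/33)
L(f, Q) = f
Y(-34, n(-8, -1))*L(-4, 0) = (230/33)*(-4) = -920/33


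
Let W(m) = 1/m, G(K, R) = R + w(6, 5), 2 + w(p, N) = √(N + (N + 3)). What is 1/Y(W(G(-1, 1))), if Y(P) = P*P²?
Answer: -40 + 16*√13 ≈ 17.689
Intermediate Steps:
w(p, N) = -2 + √(3 + 2*N) (w(p, N) = -2 + √(N + (N + 3)) = -2 + √(N + (3 + N)) = -2 + √(3 + 2*N))
G(K, R) = -2 + R + √13 (G(K, R) = R + (-2 + √(3 + 2*5)) = R + (-2 + √(3 + 10)) = R + (-2 + √13) = -2 + R + √13)
W(m) = 1/m
Y(P) = P³
1/Y(W(G(-1, 1))) = 1/((1/(-2 + 1 + √13))³) = 1/((1/(-1 + √13))³) = 1/((-1 + √13)⁻³) = (-1 + √13)³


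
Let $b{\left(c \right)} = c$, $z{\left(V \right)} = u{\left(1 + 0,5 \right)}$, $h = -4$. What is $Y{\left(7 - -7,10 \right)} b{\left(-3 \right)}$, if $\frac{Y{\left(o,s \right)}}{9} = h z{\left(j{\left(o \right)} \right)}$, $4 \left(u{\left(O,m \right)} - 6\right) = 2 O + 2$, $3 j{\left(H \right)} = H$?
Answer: $756$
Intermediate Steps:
$j{\left(H \right)} = \frac{H}{3}$
$u{\left(O,m \right)} = \frac{13}{2} + \frac{O}{2}$ ($u{\left(O,m \right)} = 6 + \frac{2 O + 2}{4} = 6 + \frac{2 + 2 O}{4} = 6 + \left(\frac{1}{2} + \frac{O}{2}\right) = \frac{13}{2} + \frac{O}{2}$)
$z{\left(V \right)} = 7$ ($z{\left(V \right)} = \frac{13}{2} + \frac{1 + 0}{2} = \frac{13}{2} + \frac{1}{2} \cdot 1 = \frac{13}{2} + \frac{1}{2} = 7$)
$Y{\left(o,s \right)} = -252$ ($Y{\left(o,s \right)} = 9 \left(\left(-4\right) 7\right) = 9 \left(-28\right) = -252$)
$Y{\left(7 - -7,10 \right)} b{\left(-3 \right)} = \left(-252\right) \left(-3\right) = 756$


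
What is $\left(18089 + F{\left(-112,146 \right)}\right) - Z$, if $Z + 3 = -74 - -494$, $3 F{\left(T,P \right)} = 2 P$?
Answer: $\frac{53308}{3} \approx 17769.0$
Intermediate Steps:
$F{\left(T,P \right)} = \frac{2 P}{3}$
$Z = 417$ ($Z = -3 - -420 = -3 + \left(-74 + 494\right) = -3 + 420 = 417$)
$\left(18089 + F{\left(-112,146 \right)}\right) - Z = \left(18089 + \frac{2}{3} \cdot 146\right) - 417 = \left(18089 + \frac{292}{3}\right) - 417 = \frac{54559}{3} - 417 = \frac{53308}{3}$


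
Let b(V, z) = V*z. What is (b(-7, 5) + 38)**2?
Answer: 9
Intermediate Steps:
(b(-7, 5) + 38)**2 = (-7*5 + 38)**2 = (-35 + 38)**2 = 3**2 = 9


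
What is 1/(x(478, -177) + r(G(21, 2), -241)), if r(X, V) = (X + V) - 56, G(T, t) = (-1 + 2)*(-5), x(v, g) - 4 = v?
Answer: 1/180 ≈ 0.0055556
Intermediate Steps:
x(v, g) = 4 + v
G(T, t) = -5 (G(T, t) = 1*(-5) = -5)
r(X, V) = -56 + V + X (r(X, V) = (V + X) - 56 = -56 + V + X)
1/(x(478, -177) + r(G(21, 2), -241)) = 1/((4 + 478) + (-56 - 241 - 5)) = 1/(482 - 302) = 1/180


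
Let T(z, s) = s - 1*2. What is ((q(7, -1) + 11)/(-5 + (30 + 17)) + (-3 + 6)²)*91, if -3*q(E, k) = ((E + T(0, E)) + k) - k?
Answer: 5005/6 ≈ 834.17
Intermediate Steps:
T(z, s) = -2 + s (T(z, s) = s - 2 = -2 + s)
q(E, k) = ⅔ - 2*E/3 (q(E, k) = -(((E + (-2 + E)) + k) - k)/3 = -(((-2 + 2*E) + k) - k)/3 = -((-2 + k + 2*E) - k)/3 = -(-2 + 2*E)/3 = ⅔ - 2*E/3)
((q(7, -1) + 11)/(-5 + (30 + 17)) + (-3 + 6)²)*91 = (((⅔ - ⅔*7) + 11)/(-5 + (30 + 17)) + (-3 + 6)²)*91 = (((⅔ - 14/3) + 11)/(-5 + 47) + 3²)*91 = ((-4 + 11)/42 + 9)*91 = (7*(1/42) + 9)*91 = (⅙ + 9)*91 = (55/6)*91 = 5005/6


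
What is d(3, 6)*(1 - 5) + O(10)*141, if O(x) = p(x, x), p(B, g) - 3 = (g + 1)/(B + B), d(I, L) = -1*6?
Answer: 10491/20 ≈ 524.55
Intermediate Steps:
d(I, L) = -6
p(B, g) = 3 + (1 + g)/(2*B) (p(B, g) = 3 + (g + 1)/(B + B) = 3 + (1 + g)/((2*B)) = 3 + (1 + g)*(1/(2*B)) = 3 + (1 + g)/(2*B))
O(x) = (1 + 7*x)/(2*x) (O(x) = (1 + x + 6*x)/(2*x) = (1 + 7*x)/(2*x))
d(3, 6)*(1 - 5) + O(10)*141 = -6*(1 - 5) + ((½)*(1 + 7*10)/10)*141 = -6*(-4) + ((½)*(⅒)*(1 + 70))*141 = 24 + ((½)*(⅒)*71)*141 = 24 + (71/20)*141 = 24 + 10011/20 = 10491/20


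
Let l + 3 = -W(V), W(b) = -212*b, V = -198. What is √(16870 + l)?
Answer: I*√25109 ≈ 158.46*I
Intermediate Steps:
l = -41979 (l = -3 - (-212)*(-198) = -3 - 1*41976 = -3 - 41976 = -41979)
√(16870 + l) = √(16870 - 41979) = √(-25109) = I*√25109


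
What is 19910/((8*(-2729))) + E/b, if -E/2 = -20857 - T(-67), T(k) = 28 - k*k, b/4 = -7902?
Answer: -84076889/43129116 ≈ -1.9494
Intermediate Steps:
b = -31608 (b = 4*(-7902) = -31608)
T(k) = 28 - k²
E = 32792 (E = -2*(-20857 - (28 - 1*(-67)²)) = -2*(-20857 - (28 - 1*4489)) = -2*(-20857 - (28 - 4489)) = -2*(-20857 - 1*(-4461)) = -2*(-20857 + 4461) = -2*(-16396) = 32792)
19910/((8*(-2729))) + E/b = 19910/((8*(-2729))) + 32792/(-31608) = 19910/(-21832) + 32792*(-1/31608) = 19910*(-1/21832) - 4099/3951 = -9955/10916 - 4099/3951 = -84076889/43129116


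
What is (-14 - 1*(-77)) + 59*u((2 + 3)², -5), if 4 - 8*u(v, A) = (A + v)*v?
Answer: -3595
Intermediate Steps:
u(v, A) = ½ - v*(A + v)/8 (u(v, A) = ½ - (A + v)*v/8 = ½ - v*(A + v)/8)
(-14 - 1*(-77)) + 59*u((2 + 3)², -5) = (-14 - 1*(-77)) + 59*(½ - (2 + 3)⁴/8 - ⅛*(-5)*(2 + 3)²) = (-14 + 77) + 59*(½ - (5²)²/8 - ⅛*(-5)*5²) = 63 + 59*(½ - ⅛*25² - ⅛*(-5)*25) = 63 + 59*(½ - ⅛*625 + 125/8) = 63 + 59*(½ - 625/8 + 125/8) = 63 + 59*(-62) = 63 - 3658 = -3595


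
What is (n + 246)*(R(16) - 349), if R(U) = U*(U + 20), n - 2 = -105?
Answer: 32461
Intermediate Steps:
n = -103 (n = 2 - 105 = -103)
R(U) = U*(20 + U)
(n + 246)*(R(16) - 349) = (-103 + 246)*(16*(20 + 16) - 349) = 143*(16*36 - 349) = 143*(576 - 349) = 143*227 = 32461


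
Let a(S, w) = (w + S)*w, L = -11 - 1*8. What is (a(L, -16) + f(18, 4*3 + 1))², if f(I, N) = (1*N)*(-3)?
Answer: 271441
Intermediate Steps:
f(I, N) = -3*N (f(I, N) = N*(-3) = -3*N)
L = -19 (L = -11 - 8 = -19)
a(S, w) = w*(S + w) (a(S, w) = (S + w)*w = w*(S + w))
(a(L, -16) + f(18, 4*3 + 1))² = (-16*(-19 - 16) - 3*(4*3 + 1))² = (-16*(-35) - 3*(12 + 1))² = (560 - 3*13)² = (560 - 39)² = 521² = 271441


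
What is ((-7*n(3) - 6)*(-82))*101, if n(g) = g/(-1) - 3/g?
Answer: -182204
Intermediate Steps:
n(g) = -g - 3/g (n(g) = g*(-1) - 3/g = -g - 3/g)
((-7*n(3) - 6)*(-82))*101 = ((-7*(-1*3 - 3/3) - 6)*(-82))*101 = ((-7*(-3 - 3*⅓) - 6)*(-82))*101 = ((-7*(-3 - 1) - 6)*(-82))*101 = ((-7*(-4) - 6)*(-82))*101 = ((28 - 6)*(-82))*101 = (22*(-82))*101 = -1804*101 = -182204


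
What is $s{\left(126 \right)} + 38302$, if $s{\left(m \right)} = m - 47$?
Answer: $38381$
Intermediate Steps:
$s{\left(m \right)} = -47 + m$
$s{\left(126 \right)} + 38302 = \left(-47 + 126\right) + 38302 = 79 + 38302 = 38381$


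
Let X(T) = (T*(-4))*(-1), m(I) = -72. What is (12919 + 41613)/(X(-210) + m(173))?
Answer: -13633/228 ≈ -59.794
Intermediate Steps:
X(T) = 4*T (X(T) = -4*T*(-1) = 4*T)
(12919 + 41613)/(X(-210) + m(173)) = (12919 + 41613)/(4*(-210) - 72) = 54532/(-840 - 72) = 54532/(-912) = 54532*(-1/912) = -13633/228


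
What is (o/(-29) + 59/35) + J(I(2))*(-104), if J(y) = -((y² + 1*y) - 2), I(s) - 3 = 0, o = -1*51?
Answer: 1059096/1015 ≈ 1043.4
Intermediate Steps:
o = -51
I(s) = 3 (I(s) = 3 + 0 = 3)
J(y) = 2 - y - y² (J(y) = -((y² + y) - 2) = -((y + y²) - 2) = -(-2 + y + y²) = 2 - y - y²)
(o/(-29) + 59/35) + J(I(2))*(-104) = (-51/(-29) + 59/35) + (2 - 1*3 - 1*3²)*(-104) = (-51*(-1/29) + 59*(1/35)) + (2 - 3 - 1*9)*(-104) = (51/29 + 59/35) + (2 - 3 - 9)*(-104) = 3496/1015 - 10*(-104) = 3496/1015 + 1040 = 1059096/1015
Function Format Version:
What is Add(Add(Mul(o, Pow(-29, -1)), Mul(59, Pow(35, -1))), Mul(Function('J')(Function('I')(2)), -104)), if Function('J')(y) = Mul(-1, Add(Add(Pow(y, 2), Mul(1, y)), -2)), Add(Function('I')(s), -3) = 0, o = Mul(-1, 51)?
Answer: Rational(1059096, 1015) ≈ 1043.4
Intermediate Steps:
o = -51
Function('I')(s) = 3 (Function('I')(s) = Add(3, 0) = 3)
Function('J')(y) = Add(2, Mul(-1, y), Mul(-1, Pow(y, 2))) (Function('J')(y) = Mul(-1, Add(Add(Pow(y, 2), y), -2)) = Mul(-1, Add(Add(y, Pow(y, 2)), -2)) = Mul(-1, Add(-2, y, Pow(y, 2))) = Add(2, Mul(-1, y), Mul(-1, Pow(y, 2))))
Add(Add(Mul(o, Pow(-29, -1)), Mul(59, Pow(35, -1))), Mul(Function('J')(Function('I')(2)), -104)) = Add(Add(Mul(-51, Pow(-29, -1)), Mul(59, Pow(35, -1))), Mul(Add(2, Mul(-1, 3), Mul(-1, Pow(3, 2))), -104)) = Add(Add(Mul(-51, Rational(-1, 29)), Mul(59, Rational(1, 35))), Mul(Add(2, -3, Mul(-1, 9)), -104)) = Add(Add(Rational(51, 29), Rational(59, 35)), Mul(Add(2, -3, -9), -104)) = Add(Rational(3496, 1015), Mul(-10, -104)) = Add(Rational(3496, 1015), 1040) = Rational(1059096, 1015)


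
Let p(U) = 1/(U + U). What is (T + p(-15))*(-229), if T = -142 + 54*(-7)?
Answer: 3572629/30 ≈ 1.1909e+5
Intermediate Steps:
p(U) = 1/(2*U)
T = -520 (T = -142 - 378 = -520)
(T + p(-15))*(-229) = (-520 + (½)/(-15))*(-229) = (-520 + (½)*(-1/15))*(-229) = (-520 - 1/30)*(-229) = -15601/30*(-229) = 3572629/30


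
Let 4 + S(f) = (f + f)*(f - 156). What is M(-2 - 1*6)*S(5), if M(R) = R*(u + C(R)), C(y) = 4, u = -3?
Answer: 12112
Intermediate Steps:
S(f) = -4 + 2*f*(-156 + f) (S(f) = -4 + (f + f)*(f - 156) = -4 + (2*f)*(-156 + f) = -4 + 2*f*(-156 + f))
M(R) = R (M(R) = R*(-3 + 4) = R*1 = R)
M(-2 - 1*6)*S(5) = (-2 - 1*6)*(-4 - 312*5 + 2*5**2) = (-2 - 6)*(-4 - 1560 + 2*25) = -8*(-4 - 1560 + 50) = -8*(-1514) = 12112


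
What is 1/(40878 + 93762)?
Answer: 1/134640 ≈ 7.4272e-6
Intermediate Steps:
1/(40878 + 93762) = 1/134640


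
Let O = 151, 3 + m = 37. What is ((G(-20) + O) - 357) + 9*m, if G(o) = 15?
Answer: 115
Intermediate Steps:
m = 34 (m = -3 + 37 = 34)
((G(-20) + O) - 357) + 9*m = ((15 + 151) - 357) + 9*34 = (166 - 357) + 306 = -191 + 306 = 115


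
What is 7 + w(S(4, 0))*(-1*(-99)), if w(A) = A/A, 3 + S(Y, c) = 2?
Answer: 106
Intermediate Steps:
S(Y, c) = -1 (S(Y, c) = -3 + 2 = -1)
w(A) = 1
7 + w(S(4, 0))*(-1*(-99)) = 7 + 1*(-1*(-99)) = 7 + 1*99 = 7 + 99 = 106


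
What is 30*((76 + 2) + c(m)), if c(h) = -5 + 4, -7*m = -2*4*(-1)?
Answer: 2310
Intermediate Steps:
m = -8/7 (m = -(-2*4)*(-1)/7 = -(-8)*(-1)/7 = -⅐*8 = -8/7 ≈ -1.1429)
c(h) = -1
30*((76 + 2) + c(m)) = 30*((76 + 2) - 1) = 30*(78 - 1) = 30*77 = 2310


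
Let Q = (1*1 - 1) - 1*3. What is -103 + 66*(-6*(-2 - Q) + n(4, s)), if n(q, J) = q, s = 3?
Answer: -235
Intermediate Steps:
Q = -3 (Q = (1 - 1) - 3 = 0 - 3 = -3)
-103 + 66*(-6*(-2 - Q) + n(4, s)) = -103 + 66*(-6*(-2 - 1*(-3)) + 4) = -103 + 66*(-6*(-2 + 3) + 4) = -103 + 66*(-6*1 + 4) = -103 + 66*(-6 + 4) = -103 + 66*(-2) = -103 - 132 = -235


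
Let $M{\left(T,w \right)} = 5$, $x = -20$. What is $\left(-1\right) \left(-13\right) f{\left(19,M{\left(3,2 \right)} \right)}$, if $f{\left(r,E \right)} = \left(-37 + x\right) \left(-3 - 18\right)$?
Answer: $15561$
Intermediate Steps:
$f{\left(r,E \right)} = 1197$ ($f{\left(r,E \right)} = \left(-37 - 20\right) \left(-3 - 18\right) = \left(-57\right) \left(-21\right) = 1197$)
$\left(-1\right) \left(-13\right) f{\left(19,M{\left(3,2 \right)} \right)} = \left(-1\right) \left(-13\right) 1197 = 13 \cdot 1197 = 15561$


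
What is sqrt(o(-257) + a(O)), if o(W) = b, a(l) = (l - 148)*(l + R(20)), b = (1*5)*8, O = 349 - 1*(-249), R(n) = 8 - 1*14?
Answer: 2*sqrt(66610) ≈ 516.18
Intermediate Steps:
R(n) = -6 (R(n) = 8 - 14 = -6)
O = 598 (O = 349 + 249 = 598)
b = 40 (b = 5*8 = 40)
a(l) = (-148 + l)*(-6 + l) (a(l) = (l - 148)*(l - 6) = (-148 + l)*(-6 + l))
o(W) = 40
sqrt(o(-257) + a(O)) = sqrt(40 + (888 + 598**2 - 154*598)) = sqrt(40 + (888 + 357604 - 92092)) = sqrt(40 + 266400) = sqrt(266440) = 2*sqrt(66610)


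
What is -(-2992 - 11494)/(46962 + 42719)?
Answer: 14486/89681 ≈ 0.16153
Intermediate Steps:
-(-2992 - 11494)/(46962 + 42719) = -(-14486)/89681 = -1*(-14486/89681) = 14486/89681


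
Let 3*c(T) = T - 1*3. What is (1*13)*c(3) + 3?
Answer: 3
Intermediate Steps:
c(T) = -1 + T/3 (c(T) = (T - 1*3)/3 = (T - 3)/3 = (-3 + T)/3 = -1 + T/3)
(1*13)*c(3) + 3 = (1*13)*(-1 + (⅓)*3) + 3 = 13*(-1 + 1) + 3 = 13*0 + 3 = 0 + 3 = 3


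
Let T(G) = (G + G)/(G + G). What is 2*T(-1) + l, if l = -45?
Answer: -43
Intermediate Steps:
T(G) = 1 (T(G) = (2*G)/((2*G)) = (2*G)*(1/(2*G)) = 1)
2*T(-1) + l = 2*1 - 45 = 2 - 45 = -43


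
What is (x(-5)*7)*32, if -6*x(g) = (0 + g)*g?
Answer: -2800/3 ≈ -933.33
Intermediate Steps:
x(g) = -g**2/6 (x(g) = -(0 + g)*g/6 = -g*g/6 = -g**2/6)
(x(-5)*7)*32 = (-1/6*(-5)**2*7)*32 = (-1/6*25*7)*32 = -25/6*7*32 = -175/6*32 = -2800/3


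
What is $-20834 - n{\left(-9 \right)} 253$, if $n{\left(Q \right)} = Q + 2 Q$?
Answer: $-14003$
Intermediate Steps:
$n{\left(Q \right)} = 3 Q$
$-20834 - n{\left(-9 \right)} 253 = -20834 - 3 \left(-9\right) 253 = -20834 - \left(-27\right) 253 = -20834 - -6831 = -20834 + 6831 = -14003$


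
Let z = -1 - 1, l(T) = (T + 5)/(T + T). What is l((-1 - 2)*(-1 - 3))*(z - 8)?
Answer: -85/12 ≈ -7.0833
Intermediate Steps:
l(T) = (5 + T)/(2*T) (l(T) = (5 + T)/((2*T)) = (5 + T)*(1/(2*T)) = (5 + T)/(2*T))
z = -2
l((-1 - 2)*(-1 - 3))*(z - 8) = ((5 + (-1 - 2)*(-1 - 3))/(2*(((-1 - 2)*(-1 - 3)))))*(-2 - 8) = ((5 - 3*(-4))/(2*((-3*(-4)))))*(-10) = ((1/2)*(5 + 12)/12)*(-10) = ((1/2)*(1/12)*17)*(-10) = (17/24)*(-10) = -85/12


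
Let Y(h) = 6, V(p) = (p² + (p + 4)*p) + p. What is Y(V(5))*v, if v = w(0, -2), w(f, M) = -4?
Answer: -24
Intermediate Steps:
V(p) = p + p² + p*(4 + p) (V(p) = (p² + (4 + p)*p) + p = (p² + p*(4 + p)) + p = p + p² + p*(4 + p))
v = -4
Y(V(5))*v = 6*(-4) = -24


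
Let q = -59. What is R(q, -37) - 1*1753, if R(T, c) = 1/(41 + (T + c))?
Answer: -96416/55 ≈ -1753.0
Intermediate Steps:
R(T, c) = 1/(41 + T + c)
R(q, -37) - 1*1753 = 1/(41 - 59 - 37) - 1*1753 = 1/(-55) - 1753 = -1/55 - 1753 = -96416/55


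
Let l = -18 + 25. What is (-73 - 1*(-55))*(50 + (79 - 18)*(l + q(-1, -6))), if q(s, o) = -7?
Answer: -900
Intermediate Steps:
l = 7
(-73 - 1*(-55))*(50 + (79 - 18)*(l + q(-1, -6))) = (-73 - 1*(-55))*(50 + (79 - 18)*(7 - 7)) = (-73 + 55)*(50 + 61*0) = -18*(50 + 0) = -18*50 = -900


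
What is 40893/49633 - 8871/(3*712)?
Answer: -117648965/35338696 ≈ -3.3292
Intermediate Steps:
40893/49633 - 8871/(3*712) = 40893*(1/49633) - 8871/2136 = 40893/49633 - 8871*1/2136 = 40893/49633 - 2957/712 = -117648965/35338696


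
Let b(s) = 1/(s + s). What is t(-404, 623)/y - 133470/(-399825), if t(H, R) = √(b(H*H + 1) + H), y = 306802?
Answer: 2966/8885 + 7*I*√878569364110/100150604068 ≈ 0.33382 + 6.5514e-5*I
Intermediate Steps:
b(s) = 1/(2*s)
t(H, R) = √(H + 1/(2*(1 + H²))) (t(H, R) = √(1/(2*(H*H + 1)) + H) = √(1/(2*(H² + 1)) + H) = √(1/(2*(1 + H²)) + H) = √(H + 1/(2*(1 + H²))))
t(-404, 623)/y - 133470/(-399825) = (√2*√(1/(1 + (-404)²) + 2*(-404))/2)/306802 - 133470/(-399825) = (√2*√(1/(1 + 163216) - 808)/2)*(1/306802) - 133470*(-1/399825) = (√2*√(1/163217 - 808)/2)*(1/306802) + 2966/8885 = (√2*√(-131879335/163217)/2)*(1/306802) + 2966/8885 = (√2*(7*I*√439284682055/163217)/2)*(1/306802) + 2966/8885 = (7*I*√878569364110/326434)*(1/306802) + 2966/8885 = 7*I*√878569364110/100150604068 + 2966/8885 = 2966/8885 + 7*I*√878569364110/100150604068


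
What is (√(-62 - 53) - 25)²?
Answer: (25 - I*√115)² ≈ 510.0 - 536.19*I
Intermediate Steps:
(√(-62 - 53) - 25)² = (√(-115) - 25)² = (I*√115 - 25)² = (-25 + I*√115)²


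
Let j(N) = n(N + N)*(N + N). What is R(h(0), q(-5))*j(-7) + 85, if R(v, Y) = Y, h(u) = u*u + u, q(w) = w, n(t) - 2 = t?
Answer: -755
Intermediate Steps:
n(t) = 2 + t
h(u) = u + u**2 (h(u) = u**2 + u = u + u**2)
j(N) = 2*N*(2 + 2*N) (j(N) = (2 + (N + N))*(N + N) = (2 + 2*N)*(2*N) = 2*N*(2 + 2*N))
R(h(0), q(-5))*j(-7) + 85 = -20*(-7)*(1 - 7) + 85 = -20*(-7)*(-6) + 85 = -5*168 + 85 = -840 + 85 = -755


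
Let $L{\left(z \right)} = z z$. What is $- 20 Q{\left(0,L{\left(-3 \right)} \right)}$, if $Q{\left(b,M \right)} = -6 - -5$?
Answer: $20$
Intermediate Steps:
$L{\left(z \right)} = z^{2}$
$Q{\left(b,M \right)} = -1$ ($Q{\left(b,M \right)} = -6 + 5 = -1$)
$- 20 Q{\left(0,L{\left(-3 \right)} \right)} = \left(-20\right) \left(-1\right) = 20$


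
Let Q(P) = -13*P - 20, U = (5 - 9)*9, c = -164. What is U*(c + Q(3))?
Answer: 8028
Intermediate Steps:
U = -36 (U = -4*9 = -36)
Q(P) = -20 - 13*P
U*(c + Q(3)) = -36*(-164 + (-20 - 13*3)) = -36*(-164 + (-20 - 39)) = -36*(-164 - 59) = -36*(-223) = 8028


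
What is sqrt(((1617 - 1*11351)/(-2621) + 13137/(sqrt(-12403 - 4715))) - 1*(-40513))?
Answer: sqrt(1006906817374501788 - 57216264399978*I*sqrt(1902))/4985142 ≈ 201.29 - 0.24941*I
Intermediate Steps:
sqrt(((1617 - 1*11351)/(-2621) + 13137/(sqrt(-12403 - 4715))) - 1*(-40513)) = sqrt(((1617 - 11351)*(-1/2621) + 13137/(sqrt(-17118))) + 40513) = sqrt((-9734*(-1/2621) + 13137/((3*I*sqrt(1902)))) + 40513) = sqrt((9734/2621 + 13137*(-I*sqrt(1902)/5706)) + 40513) = sqrt((9734/2621 - 4379*I*sqrt(1902)/1902) + 40513) = sqrt(106194307/2621 - 4379*I*sqrt(1902)/1902)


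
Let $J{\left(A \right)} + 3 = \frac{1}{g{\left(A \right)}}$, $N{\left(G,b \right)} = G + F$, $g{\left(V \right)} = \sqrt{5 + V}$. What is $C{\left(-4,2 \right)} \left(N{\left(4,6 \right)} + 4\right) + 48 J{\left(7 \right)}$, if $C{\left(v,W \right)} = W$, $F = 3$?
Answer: $-122 + 8 \sqrt{3} \approx -108.14$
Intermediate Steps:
$N{\left(G,b \right)} = 3 + G$ ($N{\left(G,b \right)} = G + 3 = 3 + G$)
$J{\left(A \right)} = -3 + \frac{1}{\sqrt{5 + A}}$
$C{\left(-4,2 \right)} \left(N{\left(4,6 \right)} + 4\right) + 48 J{\left(7 \right)} = 2 \left(\left(3 + 4\right) + 4\right) + 48 \left(-3 + \frac{1}{\sqrt{5 + 7}}\right) = 2 \left(7 + 4\right) + 48 \left(-3 + \frac{1}{\sqrt{12}}\right) = 2 \cdot 11 + 48 \left(-3 + \frac{\sqrt{3}}{6}\right) = 22 - \left(144 - 8 \sqrt{3}\right) = -122 + 8 \sqrt{3}$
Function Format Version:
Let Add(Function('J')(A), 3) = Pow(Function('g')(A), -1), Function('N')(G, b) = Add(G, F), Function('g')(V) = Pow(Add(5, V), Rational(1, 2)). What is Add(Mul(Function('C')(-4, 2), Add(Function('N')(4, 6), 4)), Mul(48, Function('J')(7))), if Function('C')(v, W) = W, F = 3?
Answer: Add(-122, Mul(8, Pow(3, Rational(1, 2)))) ≈ -108.14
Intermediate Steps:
Function('N')(G, b) = Add(3, G) (Function('N')(G, b) = Add(G, 3) = Add(3, G))
Function('J')(A) = Add(-3, Pow(Add(5, A), Rational(-1, 2))) (Function('J')(A) = Add(-3, Pow(Pow(Add(5, A), Rational(1, 2)), -1)) = Add(-3, Pow(Add(5, A), Rational(-1, 2))))
Add(Mul(Function('C')(-4, 2), Add(Function('N')(4, 6), 4)), Mul(48, Function('J')(7))) = Add(Mul(2, Add(Add(3, 4), 4)), Mul(48, Add(-3, Pow(Add(5, 7), Rational(-1, 2))))) = Add(Mul(2, Add(7, 4)), Mul(48, Add(-3, Pow(12, Rational(-1, 2))))) = Add(Mul(2, 11), Mul(48, Add(-3, Mul(Rational(1, 6), Pow(3, Rational(1, 2)))))) = Add(22, Add(-144, Mul(8, Pow(3, Rational(1, 2))))) = Add(-122, Mul(8, Pow(3, Rational(1, 2))))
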